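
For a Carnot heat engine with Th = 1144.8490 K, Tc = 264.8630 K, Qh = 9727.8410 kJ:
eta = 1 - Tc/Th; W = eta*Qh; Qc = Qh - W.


eta = 1 - 264.8630/1144.8490 = 0.7686
W = 0.7686 * 9727.8410 = 7477.2864 kJ
Qc = 9727.8410 - 7477.2864 = 2250.5546 kJ

eta = 76.8648%, W = 7477.2864 kJ, Qc = 2250.5546 kJ


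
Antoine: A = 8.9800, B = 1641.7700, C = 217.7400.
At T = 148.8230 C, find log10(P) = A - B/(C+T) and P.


C+T = 366.5630
B/(C+T) = 4.4788
log10(P) = 8.9800 - 4.4788 = 4.5012
P = 10^4.5012 = 31708.7535 mmHg

31708.7535 mmHg


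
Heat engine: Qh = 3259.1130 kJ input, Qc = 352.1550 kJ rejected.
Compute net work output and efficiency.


W = 3259.1130 - 352.1550 = 2906.9580 kJ
eta = 2906.9580 / 3259.1130 = 0.8919 = 89.1948%

W = 2906.9580 kJ, eta = 89.1948%


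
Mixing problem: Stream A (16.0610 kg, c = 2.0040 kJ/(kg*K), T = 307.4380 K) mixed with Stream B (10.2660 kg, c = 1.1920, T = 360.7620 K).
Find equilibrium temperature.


num = 14309.9451
den = 44.4233
Tf = 322.1269 K

322.1269 K


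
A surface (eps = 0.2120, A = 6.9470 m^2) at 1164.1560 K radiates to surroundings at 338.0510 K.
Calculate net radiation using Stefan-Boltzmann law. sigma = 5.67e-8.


T^4 = 1.8367e+12
Tsurr^4 = 1.3060e+10
Q = 0.2120 * 5.67e-8 * 6.9470 * 1.8237e+12 = 152286.6995 W

152286.6995 W


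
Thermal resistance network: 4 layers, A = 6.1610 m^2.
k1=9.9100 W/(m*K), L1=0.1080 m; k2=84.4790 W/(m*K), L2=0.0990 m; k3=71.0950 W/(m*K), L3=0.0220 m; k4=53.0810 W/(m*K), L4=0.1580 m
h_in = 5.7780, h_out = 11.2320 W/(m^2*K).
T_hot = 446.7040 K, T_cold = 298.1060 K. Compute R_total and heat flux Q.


R_conv_in = 1/(5.7780*6.1610) = 0.0281
R_1 = 0.1080/(9.9100*6.1610) = 0.0018
R_2 = 0.0990/(84.4790*6.1610) = 0.0002
R_3 = 0.0220/(71.0950*6.1610) = 5.0226e-05
R_4 = 0.1580/(53.0810*6.1610) = 0.0005
R_conv_out = 1/(11.2320*6.1610) = 0.0145
R_total = 0.0450 K/W
Q = 148.5980 / 0.0450 = 3299.6474 W

R_total = 0.0450 K/W, Q = 3299.6474 W


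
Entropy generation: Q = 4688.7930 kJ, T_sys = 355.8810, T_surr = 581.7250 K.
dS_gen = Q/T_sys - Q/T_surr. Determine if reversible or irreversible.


dS_sys = 4688.7930/355.8810 = 13.1752 kJ/K
dS_surr = -4688.7930/581.7250 = -8.0602 kJ/K
dS_gen = 13.1752 - 8.0602 = 5.1150 kJ/K (irreversible)

dS_gen = 5.1150 kJ/K, irreversible


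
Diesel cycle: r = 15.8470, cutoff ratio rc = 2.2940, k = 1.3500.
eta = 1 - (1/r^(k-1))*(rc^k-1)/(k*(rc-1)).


r^(k-1) = 2.6302
rc^k = 3.0676
eta = 0.5500 = 54.9992%

54.9992%


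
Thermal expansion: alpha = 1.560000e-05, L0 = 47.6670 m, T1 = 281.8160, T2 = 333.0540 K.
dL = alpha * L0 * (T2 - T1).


dT = 51.2380 K
dL = 1.560000e-05 * 47.6670 * 51.2380 = 0.038101 m
L_final = 47.705101 m

dL = 0.038101 m


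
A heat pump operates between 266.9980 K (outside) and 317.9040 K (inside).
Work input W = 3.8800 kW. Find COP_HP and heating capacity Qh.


COP = 317.9040 / 50.9060 = 6.2449
Qh = 6.2449 * 3.8800 = 24.2303 kW

COP = 6.2449, Qh = 24.2303 kW


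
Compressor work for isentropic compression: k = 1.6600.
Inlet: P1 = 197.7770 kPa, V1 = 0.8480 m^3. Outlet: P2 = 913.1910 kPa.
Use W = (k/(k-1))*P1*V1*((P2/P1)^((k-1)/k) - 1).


(k-1)/k = 0.3976
(P2/P1)^exp = 1.8372
W = 2.5152 * 197.7770 * 0.8480 * (1.8372 - 1) = 353.1493 kJ

353.1493 kJ


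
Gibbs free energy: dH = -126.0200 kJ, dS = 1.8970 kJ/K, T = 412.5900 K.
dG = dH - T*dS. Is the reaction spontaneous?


T*dS = 412.5900 * 1.8970 = 782.6832 kJ
dG = -126.0200 - 782.6832 = -908.7032 kJ (spontaneous)

dG = -908.7032 kJ, spontaneous


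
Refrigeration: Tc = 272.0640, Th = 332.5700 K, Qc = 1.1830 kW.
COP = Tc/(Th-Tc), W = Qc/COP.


COP = 272.0640 / 60.5060 = 4.4965
W = 1.1830 / 4.4965 = 0.2631 kW

COP = 4.4965, W = 0.2631 kW


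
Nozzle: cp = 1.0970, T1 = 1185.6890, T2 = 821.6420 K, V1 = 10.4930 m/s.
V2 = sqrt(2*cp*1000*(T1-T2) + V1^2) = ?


dT = 364.0470 K
2*cp*1000*dT = 798719.1180
V1^2 = 110.1030
V2 = sqrt(798829.2210) = 893.7725 m/s

893.7725 m/s


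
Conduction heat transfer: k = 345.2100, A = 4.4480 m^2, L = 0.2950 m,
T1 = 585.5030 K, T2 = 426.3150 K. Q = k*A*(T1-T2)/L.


dT = 159.1880 K
Q = 345.2100 * 4.4480 * 159.1880 / 0.2950 = 828583.8360 W

828583.8360 W


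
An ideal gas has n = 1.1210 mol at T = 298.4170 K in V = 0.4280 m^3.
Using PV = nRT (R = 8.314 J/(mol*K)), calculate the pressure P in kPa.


P = nRT/V = 1.1210 * 8.314 * 298.4170 / 0.4280
= 2781.2446 / 0.4280 = 6498.2352 Pa = 6.4982 kPa

6.4982 kPa


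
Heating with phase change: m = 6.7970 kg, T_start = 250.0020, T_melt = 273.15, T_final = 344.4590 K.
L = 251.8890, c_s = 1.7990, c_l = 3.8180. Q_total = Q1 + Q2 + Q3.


Q1 (sensible, solid) = 6.7970 * 1.7990 * 23.1480 = 283.0492 kJ
Q2 (latent) = 6.7970 * 251.8890 = 1712.0895 kJ
Q3 (sensible, liquid) = 6.7970 * 3.8180 * 71.3090 = 1850.5360 kJ
Q_total = 3845.6747 kJ

3845.6747 kJ


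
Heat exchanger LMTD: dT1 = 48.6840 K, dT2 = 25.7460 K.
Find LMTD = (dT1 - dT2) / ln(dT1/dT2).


dT1/dT2 = 1.8909
ln(dT1/dT2) = 0.6371
LMTD = 22.9380 / 0.6371 = 36.0054 K

36.0054 K


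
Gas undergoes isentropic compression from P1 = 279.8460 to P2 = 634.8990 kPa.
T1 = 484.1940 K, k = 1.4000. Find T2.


(k-1)/k = 0.2857
(P2/P1)^exp = 1.2637
T2 = 484.1940 * 1.2637 = 611.8887 K

611.8887 K


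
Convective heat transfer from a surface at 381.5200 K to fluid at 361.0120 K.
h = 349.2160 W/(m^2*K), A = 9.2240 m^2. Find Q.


dT = 20.5080 K
Q = 349.2160 * 9.2240 * 20.5080 = 66059.7212 W

66059.7212 W


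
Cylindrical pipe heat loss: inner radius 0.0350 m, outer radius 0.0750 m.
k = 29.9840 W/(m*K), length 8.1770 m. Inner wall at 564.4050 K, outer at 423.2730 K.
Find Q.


dT = 141.1320 K
ln(ro/ri) = 0.7621
Q = 2*pi*29.9840*8.1770*141.1320 / 0.7621 = 285268.7151 W

285268.7151 W


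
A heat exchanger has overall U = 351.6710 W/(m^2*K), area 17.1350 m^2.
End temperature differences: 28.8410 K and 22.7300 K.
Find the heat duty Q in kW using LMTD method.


LMTD = 25.6644 K
Q = 351.6710 * 17.1350 * 25.6644 = 154650.3942 W = 154.6504 kW

154.6504 kW


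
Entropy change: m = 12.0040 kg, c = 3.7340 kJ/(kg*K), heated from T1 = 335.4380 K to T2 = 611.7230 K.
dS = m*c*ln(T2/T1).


T2/T1 = 1.8237
ln(T2/T1) = 0.6008
dS = 12.0040 * 3.7340 * 0.6008 = 26.9315 kJ/K

26.9315 kJ/K


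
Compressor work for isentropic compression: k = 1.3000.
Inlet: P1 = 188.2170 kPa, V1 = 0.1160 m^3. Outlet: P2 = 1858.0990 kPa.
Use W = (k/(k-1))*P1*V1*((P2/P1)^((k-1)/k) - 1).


(k-1)/k = 0.2308
(P2/P1)^exp = 1.6962
W = 4.3333 * 188.2170 * 0.1160 * (1.6962 - 1) = 65.8686 kJ

65.8686 kJ


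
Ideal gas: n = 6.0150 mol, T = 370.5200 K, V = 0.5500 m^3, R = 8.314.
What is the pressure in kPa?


P = nRT/V = 6.0150 * 8.314 * 370.5200 / 0.5500
= 18529.2272 / 0.5500 = 33689.5041 Pa = 33.6895 kPa

33.6895 kPa


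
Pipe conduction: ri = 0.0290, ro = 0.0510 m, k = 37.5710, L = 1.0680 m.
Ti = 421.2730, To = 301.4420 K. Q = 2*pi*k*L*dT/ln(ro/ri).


dT = 119.8310 K
ln(ro/ri) = 0.5645
Q = 2*pi*37.5710*1.0680*119.8310 / 0.5645 = 53516.3130 W

53516.3130 W


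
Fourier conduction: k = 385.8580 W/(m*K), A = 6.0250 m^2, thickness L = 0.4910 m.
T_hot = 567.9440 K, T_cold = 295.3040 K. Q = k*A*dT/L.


dT = 272.6400 K
Q = 385.8580 * 6.0250 * 272.6400 / 0.4910 = 1290900.1199 W

1290900.1199 W


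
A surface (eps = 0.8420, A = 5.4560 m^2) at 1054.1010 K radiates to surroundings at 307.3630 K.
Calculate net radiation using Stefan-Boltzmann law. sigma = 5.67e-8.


T^4 = 1.2346e+12
Tsurr^4 = 8.9250e+09
Q = 0.8420 * 5.67e-8 * 5.4560 * 1.2257e+12 = 319262.1996 W

319262.1996 W


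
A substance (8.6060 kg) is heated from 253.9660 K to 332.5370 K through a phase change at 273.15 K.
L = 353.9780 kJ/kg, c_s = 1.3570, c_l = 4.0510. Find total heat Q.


Q1 (sensible, solid) = 8.6060 * 1.3570 * 19.1840 = 224.0373 kJ
Q2 (latent) = 8.6060 * 353.9780 = 3046.3347 kJ
Q3 (sensible, liquid) = 8.6060 * 4.0510 * 59.3870 = 2070.4034 kJ
Q_total = 5340.7754 kJ

5340.7754 kJ


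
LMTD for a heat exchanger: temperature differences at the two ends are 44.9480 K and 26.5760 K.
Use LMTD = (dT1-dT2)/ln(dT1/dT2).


dT1/dT2 = 1.6913
ln(dT1/dT2) = 0.5255
LMTD = 18.3720 / 0.5255 = 34.9611 K

34.9611 K


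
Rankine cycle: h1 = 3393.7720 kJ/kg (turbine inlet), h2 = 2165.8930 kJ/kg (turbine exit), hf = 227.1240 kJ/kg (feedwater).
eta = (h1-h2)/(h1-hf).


W = 1227.8790 kJ/kg
Q_in = 3166.6480 kJ/kg
eta = 0.3878 = 38.7754%

eta = 38.7754%


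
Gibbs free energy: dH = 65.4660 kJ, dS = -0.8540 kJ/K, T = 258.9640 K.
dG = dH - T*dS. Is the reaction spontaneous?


T*dS = 258.9640 * -0.8540 = -221.1553 kJ
dG = 65.4660 + 221.1553 = 286.6213 kJ (non-spontaneous)

dG = 286.6213 kJ, non-spontaneous


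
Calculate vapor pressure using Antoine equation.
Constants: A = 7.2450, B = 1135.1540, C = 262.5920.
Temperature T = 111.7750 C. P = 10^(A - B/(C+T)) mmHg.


C+T = 374.3670
B/(C+T) = 3.0322
log10(P) = 7.2450 - 3.0322 = 4.2128
P = 10^4.2128 = 16323.1631 mmHg

16323.1631 mmHg


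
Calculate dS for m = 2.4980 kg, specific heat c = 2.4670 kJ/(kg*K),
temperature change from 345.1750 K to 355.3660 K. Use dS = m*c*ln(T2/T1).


T2/T1 = 1.0295
ln(T2/T1) = 0.0291
dS = 2.4980 * 2.4670 * 0.0291 = 0.1793 kJ/K

0.1793 kJ/K


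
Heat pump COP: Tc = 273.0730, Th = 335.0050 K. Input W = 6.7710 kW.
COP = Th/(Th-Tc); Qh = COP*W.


COP = 335.0050 / 61.9320 = 5.4092
Qh = 5.4092 * 6.7710 = 36.6260 kW

COP = 5.4092, Qh = 36.6260 kW


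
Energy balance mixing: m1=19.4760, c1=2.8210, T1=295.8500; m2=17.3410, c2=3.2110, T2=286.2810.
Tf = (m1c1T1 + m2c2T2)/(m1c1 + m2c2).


num = 32195.2150
den = 110.6237
Tf = 291.0335 K

291.0335 K


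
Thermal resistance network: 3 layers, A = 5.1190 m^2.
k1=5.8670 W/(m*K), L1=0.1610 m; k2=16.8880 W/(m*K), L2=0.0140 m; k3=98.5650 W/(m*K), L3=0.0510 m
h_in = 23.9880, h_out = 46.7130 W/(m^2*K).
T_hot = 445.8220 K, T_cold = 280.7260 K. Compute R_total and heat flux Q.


R_conv_in = 1/(23.9880*5.1190) = 0.0081
R_1 = 0.1610/(5.8670*5.1190) = 0.0054
R_2 = 0.0140/(16.8880*5.1190) = 0.0002
R_3 = 0.0510/(98.5650*5.1190) = 0.0001
R_conv_out = 1/(46.7130*5.1190) = 0.0042
R_total = 0.0179 K/W
Q = 165.0960 / 0.0179 = 9197.8675 W

R_total = 0.0179 K/W, Q = 9197.8675 W


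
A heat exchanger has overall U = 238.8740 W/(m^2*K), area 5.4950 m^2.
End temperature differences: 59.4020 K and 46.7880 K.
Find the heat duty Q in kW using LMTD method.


LMTD = 52.8443 K
Q = 238.8740 * 5.4950 * 52.8443 = 69364.1262 W = 69.3641 kW

69.3641 kW


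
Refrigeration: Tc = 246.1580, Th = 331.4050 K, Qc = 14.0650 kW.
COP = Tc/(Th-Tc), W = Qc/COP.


COP = 246.1580 / 85.2470 = 2.8876
W = 14.0650 / 2.8876 = 4.8709 kW

COP = 2.8876, W = 4.8709 kW


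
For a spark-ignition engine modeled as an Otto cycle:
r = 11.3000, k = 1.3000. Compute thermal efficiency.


r^(k-1) = 2.0698
eta = 1 - 1/2.0698 = 0.5169 = 51.6856%

51.6856%


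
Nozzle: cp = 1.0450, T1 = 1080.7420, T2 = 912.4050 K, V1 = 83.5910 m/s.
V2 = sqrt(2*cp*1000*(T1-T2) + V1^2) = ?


dT = 168.3370 K
2*cp*1000*dT = 351824.3300
V1^2 = 6987.4553
V2 = sqrt(358811.7853) = 599.0090 m/s

599.0090 m/s


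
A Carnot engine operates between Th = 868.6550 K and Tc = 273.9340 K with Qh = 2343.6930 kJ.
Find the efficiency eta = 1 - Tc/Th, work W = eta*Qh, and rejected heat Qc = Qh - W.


eta = 1 - 273.9340/868.6550 = 0.6846
W = 0.6846 * 2343.6930 = 1604.5996 kJ
Qc = 2343.6930 - 1604.5996 = 739.0934 kJ

eta = 68.4646%, W = 1604.5996 kJ, Qc = 739.0934 kJ


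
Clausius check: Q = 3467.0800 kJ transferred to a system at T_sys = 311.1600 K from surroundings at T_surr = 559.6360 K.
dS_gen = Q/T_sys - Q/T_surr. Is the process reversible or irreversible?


dS_sys = 3467.0800/311.1600 = 11.1424 kJ/K
dS_surr = -3467.0800/559.6360 = -6.1952 kJ/K
dS_gen = 11.1424 - 6.1952 = 4.9472 kJ/K (irreversible)

dS_gen = 4.9472 kJ/K, irreversible


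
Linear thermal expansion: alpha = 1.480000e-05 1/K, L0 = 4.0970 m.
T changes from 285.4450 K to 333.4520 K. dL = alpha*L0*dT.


dT = 48.0070 K
dL = 1.480000e-05 * 4.0970 * 48.0070 = 0.002911 m
L_final = 4.099911 m

dL = 0.002911 m


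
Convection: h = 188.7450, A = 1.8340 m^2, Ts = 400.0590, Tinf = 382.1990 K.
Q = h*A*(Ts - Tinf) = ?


dT = 17.8600 K
Q = 188.7450 * 1.8340 * 17.8600 = 6182.3878 W

6182.3878 W


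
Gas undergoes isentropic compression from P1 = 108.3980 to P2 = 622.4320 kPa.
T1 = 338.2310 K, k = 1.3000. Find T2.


(k-1)/k = 0.2308
(P2/P1)^exp = 1.4968
T2 = 338.2310 * 1.4968 = 506.2716 K

506.2716 K


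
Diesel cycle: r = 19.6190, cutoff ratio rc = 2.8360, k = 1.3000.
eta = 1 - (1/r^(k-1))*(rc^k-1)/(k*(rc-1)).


r^(k-1) = 2.4423
rc^k = 3.8772
eta = 0.5064 = 50.6428%

50.6428%


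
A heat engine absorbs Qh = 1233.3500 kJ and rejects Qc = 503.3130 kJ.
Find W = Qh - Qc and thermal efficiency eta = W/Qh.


W = 1233.3500 - 503.3130 = 730.0370 kJ
eta = 730.0370 / 1233.3500 = 0.5919 = 59.1914%

W = 730.0370 kJ, eta = 59.1914%


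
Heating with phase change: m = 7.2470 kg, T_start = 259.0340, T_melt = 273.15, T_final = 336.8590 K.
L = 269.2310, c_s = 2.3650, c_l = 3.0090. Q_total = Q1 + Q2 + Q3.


Q1 (sensible, solid) = 7.2470 * 2.3650 * 14.1160 = 241.9363 kJ
Q2 (latent) = 7.2470 * 269.2310 = 1951.1171 kJ
Q3 (sensible, liquid) = 7.2470 * 3.0090 * 63.7090 = 1389.2527 kJ
Q_total = 3582.3060 kJ

3582.3060 kJ


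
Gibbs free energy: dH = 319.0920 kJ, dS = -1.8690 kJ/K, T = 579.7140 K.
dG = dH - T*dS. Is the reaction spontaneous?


T*dS = 579.7140 * -1.8690 = -1083.4855 kJ
dG = 319.0920 + 1083.4855 = 1402.5775 kJ (non-spontaneous)

dG = 1402.5775 kJ, non-spontaneous


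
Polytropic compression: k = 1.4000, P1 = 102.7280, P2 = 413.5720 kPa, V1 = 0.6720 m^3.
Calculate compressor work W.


(k-1)/k = 0.2857
(P2/P1)^exp = 1.4887
W = 3.5000 * 102.7280 * 0.6720 * (1.4887 - 1) = 118.0867 kJ

118.0867 kJ


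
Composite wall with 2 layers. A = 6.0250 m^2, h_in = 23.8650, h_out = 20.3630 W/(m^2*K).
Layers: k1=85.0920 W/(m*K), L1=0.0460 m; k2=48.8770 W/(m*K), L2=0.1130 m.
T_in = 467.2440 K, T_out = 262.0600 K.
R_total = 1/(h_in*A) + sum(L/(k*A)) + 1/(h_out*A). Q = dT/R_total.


R_conv_in = 1/(23.8650*6.0250) = 0.0070
R_1 = 0.0460/(85.0920*6.0250) = 8.9725e-05
R_2 = 0.1130/(48.8770*6.0250) = 0.0004
R_conv_out = 1/(20.3630*6.0250) = 0.0082
R_total = 0.0156 K/W
Q = 205.1840 / 0.0156 = 13170.5379 W

R_total = 0.0156 K/W, Q = 13170.5379 W


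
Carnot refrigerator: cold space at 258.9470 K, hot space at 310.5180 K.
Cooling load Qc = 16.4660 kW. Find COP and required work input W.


COP = 258.9470 / 51.5710 = 5.0212
W = 16.4660 / 5.0212 = 3.2793 kW

COP = 5.0212, W = 3.2793 kW


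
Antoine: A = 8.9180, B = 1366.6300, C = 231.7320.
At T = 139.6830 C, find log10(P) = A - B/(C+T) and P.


C+T = 371.4150
B/(C+T) = 3.6795
log10(P) = 8.9180 - 3.6795 = 5.2385
P = 10^5.2385 = 173171.7694 mmHg

173171.7694 mmHg


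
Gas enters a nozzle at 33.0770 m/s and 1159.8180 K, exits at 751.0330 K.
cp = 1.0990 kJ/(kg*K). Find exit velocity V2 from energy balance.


dT = 408.7850 K
2*cp*1000*dT = 898509.4300
V1^2 = 1094.0879
V2 = sqrt(899603.5179) = 948.4743 m/s

948.4743 m/s


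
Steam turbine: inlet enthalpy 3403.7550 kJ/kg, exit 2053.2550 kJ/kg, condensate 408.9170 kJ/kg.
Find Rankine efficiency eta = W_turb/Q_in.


W = 1350.5000 kJ/kg
Q_in = 2994.8380 kJ/kg
eta = 0.4509 = 45.0943%

eta = 45.0943%


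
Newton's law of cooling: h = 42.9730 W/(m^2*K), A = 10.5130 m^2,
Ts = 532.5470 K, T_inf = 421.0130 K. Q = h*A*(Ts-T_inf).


dT = 111.5340 K
Q = 42.9730 * 10.5130 * 111.5340 = 50388.2895 W

50388.2895 W


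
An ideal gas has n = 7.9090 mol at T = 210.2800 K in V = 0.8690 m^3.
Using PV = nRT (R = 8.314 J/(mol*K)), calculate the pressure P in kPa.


P = nRT/V = 7.9090 * 8.314 * 210.2800 / 0.8690
= 13827.0510 / 0.8690 = 15911.4511 Pa = 15.9115 kPa

15.9115 kPa


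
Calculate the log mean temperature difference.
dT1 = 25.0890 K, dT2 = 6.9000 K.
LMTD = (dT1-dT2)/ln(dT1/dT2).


dT1/dT2 = 3.6361
ln(dT1/dT2) = 1.2909
LMTD = 18.1890 / 1.2909 = 14.0901 K

14.0901 K


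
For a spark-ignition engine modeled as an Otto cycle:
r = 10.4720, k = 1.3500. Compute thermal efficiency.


r^(k-1) = 2.2752
eta = 1 - 1/2.2752 = 0.5605 = 56.0469%

56.0469%


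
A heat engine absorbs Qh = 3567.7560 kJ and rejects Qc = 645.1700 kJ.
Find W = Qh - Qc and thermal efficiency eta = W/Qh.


W = 3567.7560 - 645.1700 = 2922.5860 kJ
eta = 2922.5860 / 3567.7560 = 0.8192 = 81.9166%

W = 2922.5860 kJ, eta = 81.9166%


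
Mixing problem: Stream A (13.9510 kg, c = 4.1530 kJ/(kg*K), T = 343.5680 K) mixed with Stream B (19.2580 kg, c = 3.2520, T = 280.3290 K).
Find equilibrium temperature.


num = 37461.9844
den = 120.5655
Tf = 310.7189 K

310.7189 K


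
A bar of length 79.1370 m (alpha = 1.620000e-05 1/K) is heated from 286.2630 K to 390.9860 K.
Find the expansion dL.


dT = 104.7230 K
dL = 1.620000e-05 * 79.1370 * 104.7230 = 0.134257 m
L_final = 79.271257 m

dL = 0.134257 m


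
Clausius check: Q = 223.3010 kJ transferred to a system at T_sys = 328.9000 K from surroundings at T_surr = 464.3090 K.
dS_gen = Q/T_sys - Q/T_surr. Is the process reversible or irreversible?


dS_sys = 223.3010/328.9000 = 0.6789 kJ/K
dS_surr = -223.3010/464.3090 = -0.4809 kJ/K
dS_gen = 0.6789 - 0.4809 = 0.1980 kJ/K (irreversible)

dS_gen = 0.1980 kJ/K, irreversible


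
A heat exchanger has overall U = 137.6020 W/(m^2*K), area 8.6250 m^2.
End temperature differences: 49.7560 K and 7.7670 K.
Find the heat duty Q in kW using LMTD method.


LMTD = 22.6082 K
Q = 137.6020 * 8.6250 * 22.6082 = 26831.7933 W = 26.8318 kW

26.8318 kW


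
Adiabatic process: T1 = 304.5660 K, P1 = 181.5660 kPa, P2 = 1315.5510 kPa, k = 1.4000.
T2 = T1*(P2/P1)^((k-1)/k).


(k-1)/k = 0.2857
(P2/P1)^exp = 1.7609
T2 = 304.5660 * 1.7609 = 536.3109 K

536.3109 K


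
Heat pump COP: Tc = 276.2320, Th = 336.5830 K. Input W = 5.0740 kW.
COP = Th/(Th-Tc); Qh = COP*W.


COP = 336.5830 / 60.3510 = 5.5771
Qh = 5.5771 * 5.0740 = 28.2982 kW

COP = 5.5771, Qh = 28.2982 kW


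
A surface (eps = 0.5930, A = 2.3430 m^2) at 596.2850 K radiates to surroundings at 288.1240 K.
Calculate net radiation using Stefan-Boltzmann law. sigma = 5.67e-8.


T^4 = 1.2642e+11
Tsurr^4 = 6.8916e+09
Q = 0.5930 * 5.67e-8 * 2.3430 * 1.1953e+11 = 9416.3159 W

9416.3159 W


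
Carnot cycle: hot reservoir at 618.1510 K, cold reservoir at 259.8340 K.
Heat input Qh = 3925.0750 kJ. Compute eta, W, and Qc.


eta = 1 - 259.8340/618.1510 = 0.5797
W = 0.5797 * 3925.0750 = 2275.2064 kJ
Qc = 3925.0750 - 2275.2064 = 1649.8686 kJ

eta = 57.9659%, W = 2275.2064 kJ, Qc = 1649.8686 kJ


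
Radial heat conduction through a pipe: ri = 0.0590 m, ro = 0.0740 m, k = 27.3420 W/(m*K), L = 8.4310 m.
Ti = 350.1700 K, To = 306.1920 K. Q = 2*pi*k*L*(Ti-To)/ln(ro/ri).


dT = 43.9780 K
ln(ro/ri) = 0.2265
Q = 2*pi*27.3420*8.4310*43.9780 / 0.2265 = 281192.3448 W

281192.3448 W


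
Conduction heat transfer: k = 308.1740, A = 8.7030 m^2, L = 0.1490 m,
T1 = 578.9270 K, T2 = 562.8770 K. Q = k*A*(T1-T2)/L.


dT = 16.0500 K
Q = 308.1740 * 8.7030 * 16.0500 / 0.1490 = 288904.1280 W

288904.1280 W


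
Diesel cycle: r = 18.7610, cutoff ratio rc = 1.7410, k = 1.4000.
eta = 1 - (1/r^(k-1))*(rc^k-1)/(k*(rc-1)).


r^(k-1) = 3.2307
rc^k = 2.1733
eta = 0.6499 = 64.9928%

64.9928%


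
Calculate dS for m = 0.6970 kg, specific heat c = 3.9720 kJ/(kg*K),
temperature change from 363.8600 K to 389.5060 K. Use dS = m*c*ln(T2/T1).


T2/T1 = 1.0705
ln(T2/T1) = 0.0681
dS = 0.6970 * 3.9720 * 0.0681 = 0.1886 kJ/K

0.1886 kJ/K


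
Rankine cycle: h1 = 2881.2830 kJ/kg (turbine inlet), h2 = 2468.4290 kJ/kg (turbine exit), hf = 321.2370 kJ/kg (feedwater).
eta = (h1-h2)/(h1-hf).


W = 412.8540 kJ/kg
Q_in = 2560.0460 kJ/kg
eta = 0.1613 = 16.1268%

eta = 16.1268%


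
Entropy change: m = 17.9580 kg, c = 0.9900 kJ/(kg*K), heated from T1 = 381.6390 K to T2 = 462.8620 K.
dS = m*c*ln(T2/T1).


T2/T1 = 1.2128
ln(T2/T1) = 0.1930
dS = 17.9580 * 0.9900 * 0.1930 = 3.4304 kJ/K

3.4304 kJ/K


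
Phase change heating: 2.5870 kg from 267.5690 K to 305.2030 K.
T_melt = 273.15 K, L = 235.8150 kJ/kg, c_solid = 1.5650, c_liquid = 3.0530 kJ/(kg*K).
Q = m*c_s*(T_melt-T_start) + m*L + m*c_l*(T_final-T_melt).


Q1 (sensible, solid) = 2.5870 * 1.5650 * 5.5810 = 22.5955 kJ
Q2 (latent) = 2.5870 * 235.8150 = 610.0534 kJ
Q3 (sensible, liquid) = 2.5870 * 3.0530 * 32.0530 = 253.1582 kJ
Q_total = 885.8071 kJ

885.8071 kJ


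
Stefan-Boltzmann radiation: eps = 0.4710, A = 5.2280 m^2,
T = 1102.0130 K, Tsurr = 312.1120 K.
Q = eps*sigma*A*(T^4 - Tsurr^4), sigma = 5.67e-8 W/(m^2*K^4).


T^4 = 1.4748e+12
Tsurr^4 = 9.4895e+09
Q = 0.4710 * 5.67e-8 * 5.2280 * 1.4654e+12 = 204589.3616 W

204589.3616 W


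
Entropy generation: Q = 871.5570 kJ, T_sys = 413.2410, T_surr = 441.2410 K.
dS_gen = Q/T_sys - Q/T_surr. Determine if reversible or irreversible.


dS_sys = 871.5570/413.2410 = 2.1091 kJ/K
dS_surr = -871.5570/441.2410 = -1.9752 kJ/K
dS_gen = 2.1091 - 1.9752 = 0.1338 kJ/K (irreversible)

dS_gen = 0.1338 kJ/K, irreversible


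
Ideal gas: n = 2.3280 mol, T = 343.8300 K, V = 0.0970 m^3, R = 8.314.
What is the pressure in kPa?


P = nRT/V = 2.3280 * 8.314 * 343.8300 / 0.0970
= 6654.8269 / 0.0970 = 68606.4629 Pa = 68.6065 kPa

68.6065 kPa


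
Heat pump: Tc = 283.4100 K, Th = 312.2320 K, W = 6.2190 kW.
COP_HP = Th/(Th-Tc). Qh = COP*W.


COP = 312.2320 / 28.8220 = 10.8331
Qh = 10.8331 * 6.2190 = 67.3711 kW

COP = 10.8331, Qh = 67.3711 kW


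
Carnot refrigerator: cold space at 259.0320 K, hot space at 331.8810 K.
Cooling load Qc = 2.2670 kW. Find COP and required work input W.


COP = 259.0320 / 72.8490 = 3.5557
W = 2.2670 / 3.5557 = 0.6376 kW

COP = 3.5557, W = 0.6376 kW


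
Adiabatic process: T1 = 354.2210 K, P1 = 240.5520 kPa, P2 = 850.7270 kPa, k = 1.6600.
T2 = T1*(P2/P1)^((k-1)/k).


(k-1)/k = 0.3976
(P2/P1)^exp = 1.6524
T2 = 354.2210 * 1.6524 = 585.3086 K

585.3086 K


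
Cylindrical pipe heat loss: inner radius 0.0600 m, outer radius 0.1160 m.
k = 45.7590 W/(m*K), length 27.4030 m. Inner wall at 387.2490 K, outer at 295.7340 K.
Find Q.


dT = 91.5150 K
ln(ro/ri) = 0.6592
Q = 2*pi*45.7590*27.4030*91.5150 / 0.6592 = 1093703.3169 W

1093703.3169 W


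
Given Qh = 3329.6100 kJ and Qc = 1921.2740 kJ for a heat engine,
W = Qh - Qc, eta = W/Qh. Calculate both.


W = 3329.6100 - 1921.2740 = 1408.3360 kJ
eta = 1408.3360 / 3329.6100 = 0.4230 = 42.2973%

W = 1408.3360 kJ, eta = 42.2973%


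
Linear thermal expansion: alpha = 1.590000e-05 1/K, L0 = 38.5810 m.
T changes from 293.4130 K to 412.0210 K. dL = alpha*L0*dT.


dT = 118.6080 K
dL = 1.590000e-05 * 38.5810 * 118.6080 = 0.072759 m
L_final = 38.653759 m

dL = 0.072759 m


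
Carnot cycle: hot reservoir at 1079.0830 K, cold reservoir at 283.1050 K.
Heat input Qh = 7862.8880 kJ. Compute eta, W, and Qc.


eta = 1 - 283.1050/1079.0830 = 0.7376
W = 0.7376 * 7862.8880 = 5800.0041 kJ
Qc = 7862.8880 - 5800.0041 = 2062.8839 kJ

eta = 73.7643%, W = 5800.0041 kJ, Qc = 2062.8839 kJ


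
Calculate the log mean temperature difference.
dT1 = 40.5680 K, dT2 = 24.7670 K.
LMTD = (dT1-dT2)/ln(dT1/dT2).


dT1/dT2 = 1.6380
ln(dT1/dT2) = 0.4935
LMTD = 15.8010 / 0.4935 = 32.0203 K

32.0203 K


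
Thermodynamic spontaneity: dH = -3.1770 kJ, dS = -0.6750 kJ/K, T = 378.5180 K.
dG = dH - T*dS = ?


T*dS = 378.5180 * -0.6750 = -255.4997 kJ
dG = -3.1770 + 255.4997 = 252.3227 kJ (non-spontaneous)

dG = 252.3227 kJ, non-spontaneous


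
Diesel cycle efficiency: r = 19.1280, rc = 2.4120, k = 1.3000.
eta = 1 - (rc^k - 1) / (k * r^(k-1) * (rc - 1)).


r^(k-1) = 2.4238
rc^k = 3.1412
eta = 0.5187 = 51.8750%

51.8750%


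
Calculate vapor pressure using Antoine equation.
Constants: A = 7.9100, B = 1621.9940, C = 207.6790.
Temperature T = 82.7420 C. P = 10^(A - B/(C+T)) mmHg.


C+T = 290.4210
B/(C+T) = 5.5850
log10(P) = 7.9100 - 5.5850 = 2.3250
P = 10^2.3250 = 211.3611 mmHg

211.3611 mmHg


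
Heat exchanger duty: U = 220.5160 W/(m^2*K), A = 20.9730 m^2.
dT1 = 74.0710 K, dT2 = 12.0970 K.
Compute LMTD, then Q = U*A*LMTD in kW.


LMTD = 34.2007 K
Q = 220.5160 * 20.9730 * 34.2007 = 158174.3411 W = 158.1743 kW

158.1743 kW


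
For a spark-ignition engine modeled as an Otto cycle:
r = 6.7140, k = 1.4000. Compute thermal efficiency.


r^(k-1) = 2.1419
eta = 1 - 1/2.1419 = 0.5331 = 53.3118%

53.3118%


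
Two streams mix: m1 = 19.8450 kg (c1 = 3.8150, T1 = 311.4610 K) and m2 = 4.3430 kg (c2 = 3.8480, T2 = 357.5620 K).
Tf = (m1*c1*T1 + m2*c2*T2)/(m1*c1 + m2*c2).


num = 29555.8271
den = 92.4205
Tf = 319.7972 K

319.7972 K


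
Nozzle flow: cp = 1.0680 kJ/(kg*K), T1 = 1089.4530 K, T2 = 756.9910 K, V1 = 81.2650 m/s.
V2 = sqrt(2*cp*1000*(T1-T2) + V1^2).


dT = 332.4620 K
2*cp*1000*dT = 710138.8320
V1^2 = 6604.0002
V2 = sqrt(716742.8322) = 846.6067 m/s

846.6067 m/s


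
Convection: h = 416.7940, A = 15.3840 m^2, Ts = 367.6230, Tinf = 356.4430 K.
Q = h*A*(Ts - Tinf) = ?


dT = 11.1800 K
Q = 416.7940 * 15.3840 * 11.1800 = 71685.7005 W

71685.7005 W


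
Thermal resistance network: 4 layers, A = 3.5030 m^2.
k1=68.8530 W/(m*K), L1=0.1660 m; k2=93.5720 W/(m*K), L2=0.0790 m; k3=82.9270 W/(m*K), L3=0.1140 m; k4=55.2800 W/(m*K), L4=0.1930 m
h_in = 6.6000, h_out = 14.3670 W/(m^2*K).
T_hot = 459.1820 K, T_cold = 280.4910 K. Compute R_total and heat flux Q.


R_conv_in = 1/(6.6000*3.5030) = 0.0433
R_1 = 0.1660/(68.8530*3.5030) = 0.0007
R_2 = 0.0790/(93.5720*3.5030) = 0.0002
R_3 = 0.1140/(82.9270*3.5030) = 0.0004
R_4 = 0.1930/(55.2800*3.5030) = 0.0010
R_conv_out = 1/(14.3670*3.5030) = 0.0199
R_total = 0.0654 K/W
Q = 178.6910 / 0.0654 = 2730.5604 W

R_total = 0.0654 K/W, Q = 2730.5604 W


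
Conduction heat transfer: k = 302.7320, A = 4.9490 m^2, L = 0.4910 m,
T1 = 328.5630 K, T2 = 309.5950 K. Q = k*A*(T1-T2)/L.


dT = 18.9680 K
Q = 302.7320 * 4.9490 * 18.9680 / 0.4910 = 57878.3088 W

57878.3088 W


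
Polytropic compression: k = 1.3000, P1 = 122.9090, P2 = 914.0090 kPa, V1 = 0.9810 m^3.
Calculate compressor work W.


(k-1)/k = 0.2308
(P2/P1)^exp = 1.5889
W = 4.3333 * 122.9090 * 0.9810 * (1.5889 - 1) = 307.6693 kJ

307.6693 kJ


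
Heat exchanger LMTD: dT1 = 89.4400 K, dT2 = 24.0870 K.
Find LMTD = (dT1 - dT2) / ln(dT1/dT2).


dT1/dT2 = 3.7132
ln(dT1/dT2) = 1.3119
LMTD = 65.3530 / 1.3119 = 49.8157 K

49.8157 K


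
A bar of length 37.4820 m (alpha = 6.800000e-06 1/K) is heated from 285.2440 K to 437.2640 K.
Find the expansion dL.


dT = 152.0200 K
dL = 6.800000e-06 * 37.4820 * 152.0200 = 0.038746 m
L_final = 37.520746 m

dL = 0.038746 m


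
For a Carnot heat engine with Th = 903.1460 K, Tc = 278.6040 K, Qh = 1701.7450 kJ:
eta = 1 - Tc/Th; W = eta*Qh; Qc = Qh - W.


eta = 1 - 278.6040/903.1460 = 0.6915
W = 0.6915 * 1701.7450 = 1176.7878 kJ
Qc = 1701.7450 - 1176.7878 = 524.9572 kJ

eta = 69.1518%, W = 1176.7878 kJ, Qc = 524.9572 kJ


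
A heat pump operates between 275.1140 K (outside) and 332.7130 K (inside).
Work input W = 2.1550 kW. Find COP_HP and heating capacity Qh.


COP = 332.7130 / 57.5990 = 5.7764
Qh = 5.7764 * 2.1550 = 12.4481 kW

COP = 5.7764, Qh = 12.4481 kW


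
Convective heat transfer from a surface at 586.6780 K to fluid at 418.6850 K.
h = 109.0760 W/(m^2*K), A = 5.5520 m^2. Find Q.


dT = 167.9930 K
Q = 109.0760 * 5.5520 * 167.9930 = 101734.8728 W

101734.8728 W


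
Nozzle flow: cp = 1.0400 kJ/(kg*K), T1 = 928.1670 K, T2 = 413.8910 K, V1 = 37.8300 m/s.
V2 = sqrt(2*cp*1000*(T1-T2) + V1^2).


dT = 514.2760 K
2*cp*1000*dT = 1069694.0800
V1^2 = 1431.1089
V2 = sqrt(1071125.1889) = 1034.9518 m/s

1034.9518 m/s


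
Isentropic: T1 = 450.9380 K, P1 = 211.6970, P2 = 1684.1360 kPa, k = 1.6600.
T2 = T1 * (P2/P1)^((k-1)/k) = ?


(k-1)/k = 0.3976
(P2/P1)^exp = 2.2808
T2 = 450.9380 * 2.2808 = 1028.5172 K

1028.5172 K


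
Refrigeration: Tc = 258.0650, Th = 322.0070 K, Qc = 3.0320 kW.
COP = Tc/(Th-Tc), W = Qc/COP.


COP = 258.0650 / 63.9420 = 4.0359
W = 3.0320 / 4.0359 = 0.7513 kW

COP = 4.0359, W = 0.7513 kW


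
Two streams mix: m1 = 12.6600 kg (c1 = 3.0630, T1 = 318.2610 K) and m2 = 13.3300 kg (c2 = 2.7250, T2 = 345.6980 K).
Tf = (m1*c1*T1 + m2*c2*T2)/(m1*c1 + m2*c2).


num = 24898.6120
den = 75.1018
Tf = 331.5314 K

331.5314 K


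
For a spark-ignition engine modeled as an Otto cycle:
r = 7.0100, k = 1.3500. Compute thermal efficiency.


r^(k-1) = 1.9770
eta = 1 - 1/1.9770 = 0.4942 = 49.4177%

49.4177%


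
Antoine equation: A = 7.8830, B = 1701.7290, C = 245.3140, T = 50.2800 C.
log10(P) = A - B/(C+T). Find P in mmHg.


C+T = 295.5940
B/(C+T) = 5.7570
log10(P) = 7.8830 - 5.7570 = 2.1260
P = 10^2.1260 = 133.6654 mmHg

133.6654 mmHg


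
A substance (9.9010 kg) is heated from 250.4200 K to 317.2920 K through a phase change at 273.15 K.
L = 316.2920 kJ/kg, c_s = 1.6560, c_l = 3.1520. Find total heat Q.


Q1 (sensible, solid) = 9.9010 * 1.6560 * 22.7300 = 372.6824 kJ
Q2 (latent) = 9.9010 * 316.2920 = 3131.6071 kJ
Q3 (sensible, liquid) = 9.9010 * 3.1520 * 44.1420 = 1377.5814 kJ
Q_total = 4881.8709 kJ

4881.8709 kJ


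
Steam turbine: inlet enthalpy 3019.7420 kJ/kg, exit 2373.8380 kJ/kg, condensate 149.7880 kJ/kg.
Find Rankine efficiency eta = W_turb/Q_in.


W = 645.9040 kJ/kg
Q_in = 2869.9540 kJ/kg
eta = 0.2251 = 22.5057%

eta = 22.5057%


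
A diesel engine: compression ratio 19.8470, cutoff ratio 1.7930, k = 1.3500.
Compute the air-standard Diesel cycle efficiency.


r^(k-1) = 2.8457
rc^k = 2.1995
eta = 0.6063 = 60.6253%

60.6253%


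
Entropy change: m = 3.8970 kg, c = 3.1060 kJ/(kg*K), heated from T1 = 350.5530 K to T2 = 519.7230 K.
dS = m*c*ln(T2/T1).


T2/T1 = 1.4826
ln(T2/T1) = 0.3938
dS = 3.8970 * 3.1060 * 0.3938 = 4.7664 kJ/K

4.7664 kJ/K


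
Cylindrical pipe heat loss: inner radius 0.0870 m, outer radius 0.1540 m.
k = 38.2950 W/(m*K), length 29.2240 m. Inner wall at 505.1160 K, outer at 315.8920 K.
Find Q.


dT = 189.2240 K
ln(ro/ri) = 0.5710
Q = 2*pi*38.2950*29.2240*189.2240 / 0.5710 = 2330064.1587 W

2330064.1587 W


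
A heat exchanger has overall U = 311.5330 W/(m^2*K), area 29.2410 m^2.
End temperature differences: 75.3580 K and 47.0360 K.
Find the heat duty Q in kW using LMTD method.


LMTD = 60.0887 K
Q = 311.5330 * 29.2410 * 60.0887 = 547379.8734 W = 547.3799 kW

547.3799 kW


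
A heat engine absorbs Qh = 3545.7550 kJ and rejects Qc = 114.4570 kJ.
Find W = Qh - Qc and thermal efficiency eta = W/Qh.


W = 3545.7550 - 114.4570 = 3431.2980 kJ
eta = 3431.2980 / 3545.7550 = 0.9677 = 96.7720%

W = 3431.2980 kJ, eta = 96.7720%


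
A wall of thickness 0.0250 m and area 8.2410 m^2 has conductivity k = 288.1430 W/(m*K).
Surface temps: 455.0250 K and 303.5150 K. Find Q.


dT = 151.5100 K
Q = 288.1430 * 8.2410 * 151.5100 / 0.0250 = 1.4391e+07 W

1.4391e+07 W


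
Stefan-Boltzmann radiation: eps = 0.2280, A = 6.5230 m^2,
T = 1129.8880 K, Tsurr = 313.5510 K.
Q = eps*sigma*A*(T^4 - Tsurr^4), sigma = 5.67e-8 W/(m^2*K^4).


T^4 = 1.6298e+12
Tsurr^4 = 9.6657e+09
Q = 0.2280 * 5.67e-8 * 6.5230 * 1.6202e+12 = 136622.9376 W

136622.9376 W


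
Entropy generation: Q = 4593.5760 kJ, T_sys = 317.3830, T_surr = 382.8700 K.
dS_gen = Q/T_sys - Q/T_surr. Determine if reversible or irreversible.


dS_sys = 4593.5760/317.3830 = 14.4733 kJ/K
dS_surr = -4593.5760/382.8700 = -11.9977 kJ/K
dS_gen = 14.4733 - 11.9977 = 2.4755 kJ/K (irreversible)

dS_gen = 2.4755 kJ/K, irreversible


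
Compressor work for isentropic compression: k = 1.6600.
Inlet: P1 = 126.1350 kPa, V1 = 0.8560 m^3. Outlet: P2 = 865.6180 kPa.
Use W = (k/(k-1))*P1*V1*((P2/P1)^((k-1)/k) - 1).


(k-1)/k = 0.3976
(P2/P1)^exp = 2.1507
W = 2.5152 * 126.1350 * 0.8560 * (2.1507 - 1) = 312.4907 kJ

312.4907 kJ


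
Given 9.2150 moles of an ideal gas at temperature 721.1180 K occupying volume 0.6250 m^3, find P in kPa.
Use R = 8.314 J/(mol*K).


P = nRT/V = 9.2150 * 8.314 * 721.1180 / 0.6250
= 55247.3811 / 0.6250 = 88395.8098 Pa = 88.3958 kPa

88.3958 kPa


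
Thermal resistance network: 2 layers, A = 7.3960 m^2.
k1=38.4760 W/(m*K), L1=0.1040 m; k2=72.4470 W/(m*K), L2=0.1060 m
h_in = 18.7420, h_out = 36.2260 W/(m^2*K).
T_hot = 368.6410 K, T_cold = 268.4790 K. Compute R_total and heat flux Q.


R_conv_in = 1/(18.7420*7.3960) = 0.0072
R_1 = 0.1040/(38.4760*7.3960) = 0.0004
R_2 = 0.1060/(72.4470*7.3960) = 0.0002
R_conv_out = 1/(36.2260*7.3960) = 0.0037
R_total = 0.0115 K/W
Q = 100.1620 / 0.0115 = 8702.3004 W

R_total = 0.0115 K/W, Q = 8702.3004 W


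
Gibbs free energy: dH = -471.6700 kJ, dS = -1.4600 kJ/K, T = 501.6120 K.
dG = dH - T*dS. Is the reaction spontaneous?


T*dS = 501.6120 * -1.4600 = -732.3535 kJ
dG = -471.6700 + 732.3535 = 260.6835 kJ (non-spontaneous)

dG = 260.6835 kJ, non-spontaneous


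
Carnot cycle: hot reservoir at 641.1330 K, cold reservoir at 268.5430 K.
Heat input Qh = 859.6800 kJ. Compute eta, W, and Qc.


eta = 1 - 268.5430/641.1330 = 0.5811
W = 0.5811 * 859.6800 = 499.5971 kJ
Qc = 859.6800 - 499.5971 = 360.0829 kJ

eta = 58.1143%, W = 499.5971 kJ, Qc = 360.0829 kJ


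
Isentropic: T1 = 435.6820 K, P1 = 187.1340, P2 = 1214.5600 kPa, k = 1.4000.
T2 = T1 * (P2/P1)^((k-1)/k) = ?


(k-1)/k = 0.2857
(P2/P1)^exp = 1.7064
T2 = 435.6820 * 1.7064 = 743.4396 K

743.4396 K


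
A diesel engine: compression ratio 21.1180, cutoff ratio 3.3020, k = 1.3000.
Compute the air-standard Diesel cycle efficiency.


r^(k-1) = 2.4969
rc^k = 4.7251
eta = 0.5015 = 50.1469%

50.1469%


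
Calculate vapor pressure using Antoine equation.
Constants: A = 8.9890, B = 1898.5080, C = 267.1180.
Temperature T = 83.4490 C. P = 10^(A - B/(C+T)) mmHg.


C+T = 350.5670
B/(C+T) = 5.4155
log10(P) = 8.9890 - 5.4155 = 3.5735
P = 10^3.5735 = 3745.1102 mmHg

3745.1102 mmHg


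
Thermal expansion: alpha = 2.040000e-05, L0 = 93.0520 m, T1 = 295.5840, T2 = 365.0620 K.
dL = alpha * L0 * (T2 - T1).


dT = 69.4780 K
dL = 2.040000e-05 * 93.0520 * 69.4780 = 0.131887 m
L_final = 93.183887 m

dL = 0.131887 m


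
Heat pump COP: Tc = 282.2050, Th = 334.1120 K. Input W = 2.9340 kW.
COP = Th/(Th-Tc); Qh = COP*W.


COP = 334.1120 / 51.9070 = 6.4367
Qh = 6.4367 * 2.9340 = 18.8854 kW

COP = 6.4367, Qh = 18.8854 kW


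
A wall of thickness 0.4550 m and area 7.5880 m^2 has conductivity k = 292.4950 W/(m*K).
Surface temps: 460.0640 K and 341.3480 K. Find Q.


dT = 118.7160 K
Q = 292.4950 * 7.5880 * 118.7160 / 0.4550 = 579086.7489 W

579086.7489 W


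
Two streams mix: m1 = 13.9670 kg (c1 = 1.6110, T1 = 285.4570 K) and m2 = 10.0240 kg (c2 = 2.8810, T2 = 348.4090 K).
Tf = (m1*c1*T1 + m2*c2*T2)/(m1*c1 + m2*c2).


num = 16484.7751
den = 51.3800
Tf = 320.8404 K

320.8404 K


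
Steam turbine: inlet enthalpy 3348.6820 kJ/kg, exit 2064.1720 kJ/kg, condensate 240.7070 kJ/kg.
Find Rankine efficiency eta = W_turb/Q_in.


W = 1284.5100 kJ/kg
Q_in = 3107.9750 kJ/kg
eta = 0.4133 = 41.3295%

eta = 41.3295%


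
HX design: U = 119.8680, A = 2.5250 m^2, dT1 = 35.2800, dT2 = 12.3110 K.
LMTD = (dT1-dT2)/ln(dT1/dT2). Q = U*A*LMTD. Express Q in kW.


LMTD = 21.8166 K
Q = 119.8680 * 2.5250 * 21.8166 = 6603.1527 W = 6.6032 kW

6.6032 kW


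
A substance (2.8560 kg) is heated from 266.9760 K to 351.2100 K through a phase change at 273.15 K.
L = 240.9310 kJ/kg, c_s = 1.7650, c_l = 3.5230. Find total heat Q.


Q1 (sensible, solid) = 2.8560 * 1.7650 * 6.1740 = 31.1221 kJ
Q2 (latent) = 2.8560 * 240.9310 = 688.0989 kJ
Q3 (sensible, liquid) = 2.8560 * 3.5230 * 78.0600 = 785.4154 kJ
Q_total = 1504.6364 kJ

1504.6364 kJ


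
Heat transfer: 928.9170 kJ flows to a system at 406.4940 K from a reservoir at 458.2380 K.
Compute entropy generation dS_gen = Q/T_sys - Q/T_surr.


dS_sys = 928.9170/406.4940 = 2.2852 kJ/K
dS_surr = -928.9170/458.2380 = -2.0271 kJ/K
dS_gen = 2.2852 - 2.0271 = 0.2580 kJ/K (irreversible)

dS_gen = 0.2580 kJ/K, irreversible


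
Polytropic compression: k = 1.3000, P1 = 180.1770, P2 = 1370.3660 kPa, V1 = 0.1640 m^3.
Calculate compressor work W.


(k-1)/k = 0.2308
(P2/P1)^exp = 1.5971
W = 4.3333 * 180.1770 * 0.1640 * (1.5971 - 1) = 76.4596 kJ

76.4596 kJ


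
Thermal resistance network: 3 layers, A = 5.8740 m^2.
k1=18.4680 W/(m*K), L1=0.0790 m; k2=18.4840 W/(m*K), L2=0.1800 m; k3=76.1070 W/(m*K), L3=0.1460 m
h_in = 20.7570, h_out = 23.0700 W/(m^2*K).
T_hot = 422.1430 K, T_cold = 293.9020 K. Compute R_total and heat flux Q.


R_conv_in = 1/(20.7570*5.8740) = 0.0082
R_1 = 0.0790/(18.4680*5.8740) = 0.0007
R_2 = 0.1800/(18.4840*5.8740) = 0.0017
R_3 = 0.1460/(76.1070*5.8740) = 0.0003
R_conv_out = 1/(23.0700*5.8740) = 0.0074
R_total = 0.0183 K/W
Q = 128.2410 / 0.0183 = 7010.1290 W

R_total = 0.0183 K/W, Q = 7010.1290 W


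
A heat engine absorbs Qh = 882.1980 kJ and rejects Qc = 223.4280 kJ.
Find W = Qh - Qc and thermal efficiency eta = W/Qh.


W = 882.1980 - 223.4280 = 658.7700 kJ
eta = 658.7700 / 882.1980 = 0.7467 = 74.6737%

W = 658.7700 kJ, eta = 74.6737%


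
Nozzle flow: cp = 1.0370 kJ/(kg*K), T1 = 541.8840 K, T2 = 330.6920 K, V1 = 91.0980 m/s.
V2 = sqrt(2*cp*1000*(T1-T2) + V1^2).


dT = 211.1920 K
2*cp*1000*dT = 438012.2080
V1^2 = 8298.8456
V2 = sqrt(446311.0536) = 668.0652 m/s

668.0652 m/s


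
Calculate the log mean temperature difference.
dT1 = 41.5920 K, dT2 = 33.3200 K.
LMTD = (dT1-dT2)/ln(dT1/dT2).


dT1/dT2 = 1.2483
ln(dT1/dT2) = 0.2218
LMTD = 8.2720 / 0.2218 = 37.3033 K

37.3033 K


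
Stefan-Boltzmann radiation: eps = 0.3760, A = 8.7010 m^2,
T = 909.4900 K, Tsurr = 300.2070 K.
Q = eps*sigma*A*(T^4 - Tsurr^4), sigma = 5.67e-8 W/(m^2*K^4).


T^4 = 6.8421e+11
Tsurr^4 = 8.1224e+09
Q = 0.3760 * 5.67e-8 * 8.7010 * 6.7609e+11 = 125413.8153 W

125413.8153 W


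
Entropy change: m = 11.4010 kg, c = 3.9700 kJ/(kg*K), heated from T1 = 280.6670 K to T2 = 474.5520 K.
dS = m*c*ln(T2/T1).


T2/T1 = 1.6908
ln(T2/T1) = 0.5252
dS = 11.4010 * 3.9700 * 0.5252 = 23.7717 kJ/K

23.7717 kJ/K


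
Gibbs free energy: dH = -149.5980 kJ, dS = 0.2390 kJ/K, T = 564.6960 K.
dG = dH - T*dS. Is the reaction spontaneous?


T*dS = 564.6960 * 0.2390 = 134.9623 kJ
dG = -149.5980 - 134.9623 = -284.5603 kJ (spontaneous)

dG = -284.5603 kJ, spontaneous


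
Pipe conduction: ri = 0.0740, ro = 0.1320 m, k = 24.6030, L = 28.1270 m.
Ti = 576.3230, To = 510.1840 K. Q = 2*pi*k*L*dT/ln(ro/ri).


dT = 66.1390 K
ln(ro/ri) = 0.5787
Q = 2*pi*24.6030*28.1270*66.1390 / 0.5787 = 496898.6899 W

496898.6899 W


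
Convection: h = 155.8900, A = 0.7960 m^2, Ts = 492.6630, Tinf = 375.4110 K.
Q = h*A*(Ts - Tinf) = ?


dT = 117.2520 K
Q = 155.8900 * 0.7960 * 117.2520 = 14549.6178 W

14549.6178 W


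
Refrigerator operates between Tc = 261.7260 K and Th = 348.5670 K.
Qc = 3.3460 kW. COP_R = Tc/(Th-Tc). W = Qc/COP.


COP = 261.7260 / 86.8410 = 3.0139
W = 3.3460 / 3.0139 = 1.1102 kW

COP = 3.0139, W = 1.1102 kW


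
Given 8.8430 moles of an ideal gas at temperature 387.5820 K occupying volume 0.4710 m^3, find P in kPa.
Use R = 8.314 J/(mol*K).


P = nRT/V = 8.8430 * 8.314 * 387.5820 / 0.4710
= 28495.3007 / 0.4710 = 60499.5769 Pa = 60.4996 kPa

60.4996 kPa


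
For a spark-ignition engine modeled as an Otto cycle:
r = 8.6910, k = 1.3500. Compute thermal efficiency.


r^(k-1) = 2.1314
eta = 1 - 1/2.1314 = 0.5308 = 53.0835%

53.0835%


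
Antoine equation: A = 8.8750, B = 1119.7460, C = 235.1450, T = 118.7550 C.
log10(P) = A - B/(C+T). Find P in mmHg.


C+T = 353.9000
B/(C+T) = 3.1640
log10(P) = 8.8750 - 3.1640 = 5.7110
P = 10^5.7110 = 514022.2470 mmHg

514022.2470 mmHg


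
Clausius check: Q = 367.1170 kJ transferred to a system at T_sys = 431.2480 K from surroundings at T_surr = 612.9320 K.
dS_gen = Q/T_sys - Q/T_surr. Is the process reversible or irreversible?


dS_sys = 367.1170/431.2480 = 0.8513 kJ/K
dS_surr = -367.1170/612.9320 = -0.5990 kJ/K
dS_gen = 0.8513 - 0.5990 = 0.2523 kJ/K (irreversible)

dS_gen = 0.2523 kJ/K, irreversible
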